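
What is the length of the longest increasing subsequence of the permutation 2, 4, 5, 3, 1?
3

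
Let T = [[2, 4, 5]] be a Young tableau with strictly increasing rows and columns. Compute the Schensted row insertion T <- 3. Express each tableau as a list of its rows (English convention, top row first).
In row 1, 3 replaces 4 (the leftmost entry greater than 3); 4 is bumped to row 2. 4 starts a new row 2. The new tableau is [[2, 3, 5], [4]].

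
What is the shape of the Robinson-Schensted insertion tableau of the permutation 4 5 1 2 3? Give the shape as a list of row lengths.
[3, 2]

Row-insert each entry into an empty tableau.

After inserting 4: P = [[4]].
After inserting 5: P = [[4, 5]].
After inserting 1: P = [[1, 5], [4]].
After inserting 2: P = [[1, 2], [4, 5]].
After inserting 3: P = [[1, 2, 3], [4, 5]].

The final insertion tableau P = [[1, 2, 3], [4, 5]] has shape [3, 2].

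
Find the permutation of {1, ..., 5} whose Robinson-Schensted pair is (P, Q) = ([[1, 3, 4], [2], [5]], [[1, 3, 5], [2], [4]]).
Reverse the RSK construction: for i from n down to 1, find the cell of Q containing i, remove the entry at that cell from P, and reverse-bump it up through P; the value ejected from row 1 is w(i).

Step i=5: Q has 5 at row 1, column 3; remove that cell from P, ejecting 4. So w(5) = 4. P is now [[1, 3], [2], [5]].
Step i=4: Q has 4 at row 3, column 1; remove 5 from row 3 of P and reverse-bump: 5 enters row 2 and ejects 2; 2 enters row 1 and ejects 1. So w(4) = 1. P is now [[2, 3], [5]].
Step i=3: Q has 3 at row 1, column 2; remove that cell from P, ejecting 3. So w(3) = 3. P is now [[2], [5]].
Step i=2: Q has 2 at row 2, column 1; remove 5 from row 2 of P and reverse-bump: 5 enters row 1 and ejects 2. So w(2) = 2. P is now [[5]].
Step i=1: Q has 1 at row 1, column 1; remove that cell from P, ejecting 5. So w(1) = 5. P is now [].

So w = 5 2 3 1 4.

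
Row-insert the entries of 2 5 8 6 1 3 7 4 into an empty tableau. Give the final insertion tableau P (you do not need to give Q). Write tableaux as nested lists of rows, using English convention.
Insert 2: appended to row 1. P = [[2]].
Insert 5: appended to row 1. P = [[2, 5]].
Insert 8: appended to row 1. P = [[2, 5, 8]].
Insert 6: 6 bumps 8 from row 1; 8 starts row 2. P = [[2, 5, 6], [8]].
Insert 1: 1 bumps 2 from row 1; 2 bumps 8 from row 2; 8 starts row 3. P = [[1, 5, 6], [2], [8]].
Insert 3: 3 bumps 5 from row 1; 5 appends to row 2. P = [[1, 3, 6], [2, 5], [8]].
Insert 7: appended to row 1. P = [[1, 3, 6, 7], [2, 5], [8]].
Insert 4: 4 bumps 6 from row 1; 6 appends to row 2. P = [[1, 3, 4, 7], [2, 5, 6], [8]].

So P = [[1, 3, 4, 7], [2, 5, 6], [8]].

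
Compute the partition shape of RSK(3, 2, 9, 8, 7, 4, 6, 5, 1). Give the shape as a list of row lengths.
[3, 2, 1, 1, 1, 1]

Row-insert each entry into an empty tableau.

After inserting 3: P = [[3]].
After inserting 2: P = [[2], [3]].
After inserting 9: P = [[2, 9], [3]].
After inserting 8: P = [[2, 8], [3, 9]].
After inserting 7: P = [[2, 7], [3, 8], [9]].
After inserting 4: P = [[2, 4], [3, 7], [8], [9]].
After inserting 6: P = [[2, 4, 6], [3, 7], [8], [9]].
After inserting 5: P = [[2, 4, 5], [3, 6], [7], [8], [9]].
After inserting 1: P = [[1, 4, 5], [2, 6], [3], [7], [8], [9]].

The final insertion tableau P = [[1, 4, 5], [2, 6], [3], [7], [8], [9]] has shape [3, 2, 1, 1, 1, 1].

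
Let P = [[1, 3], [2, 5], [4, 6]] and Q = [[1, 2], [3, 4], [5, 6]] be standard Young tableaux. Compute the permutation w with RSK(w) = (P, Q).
Reverse the RSK construction: for i from n down to 1, find the cell of Q containing i, remove the entry at that cell from P, and reverse-bump it up through P; the value ejected from row 1 is w(i).

Step i=6: Q has 6 at row 3, column 2; remove 6 from row 3 of P and reverse-bump: 6 enters row 2 and ejects 5; 5 enters row 1 and ejects 3. So w(6) = 3. P is now [[1, 5], [2, 6], [4]].
Step i=5: Q has 5 at row 3, column 1; remove 4 from row 3 of P and reverse-bump: 4 enters row 2 and ejects 2; 2 enters row 1 and ejects 1. So w(5) = 1. P is now [[2, 5], [4, 6]].
Step i=4: Q has 4 at row 2, column 2; remove 6 from row 2 of P and reverse-bump: 6 enters row 1 and ejects 5. So w(4) = 5. P is now [[2, 6], [4]].
Step i=3: Q has 3 at row 2, column 1; remove 4 from row 2 of P and reverse-bump: 4 enters row 1 and ejects 2. So w(3) = 2. P is now [[4, 6]].
Step i=2: Q has 2 at row 1, column 2; remove that cell from P, ejecting 6. So w(2) = 6. P is now [[4]].
Step i=1: Q has 1 at row 1, column 1; remove that cell from P, ejecting 4. So w(1) = 4. P is now [].

So w = 4 6 2 5 1 3.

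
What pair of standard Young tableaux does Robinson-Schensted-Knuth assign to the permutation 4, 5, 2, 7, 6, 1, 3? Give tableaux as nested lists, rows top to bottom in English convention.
P = [[1, 3, 6], [2, 5], [4, 7]], Q = [[1, 2, 4], [3, 5], [6, 7]]

Insert each entry of the permutation into P by Schensted row insertion, recording in Q the position of each new cell.

Insert 4: appended to row 1. P = [[4]], Q = [[1]].
Insert 5: appended to row 1. P = [[4, 5]], Q = [[1, 2]].
Insert 2: 2 bumps 4 from row 1; 4 starts row 2. P = [[2, 5], [4]], Q = [[1, 2], [3]].
Insert 7: appended to row 1. P = [[2, 5, 7], [4]], Q = [[1, 2, 4], [3]].
Insert 6: 6 bumps 7 from row 1; 7 appends to row 2. P = [[2, 5, 6], [4, 7]], Q = [[1, 2, 4], [3, 5]].
Insert 1: 1 bumps 2 from row 1; 2 bumps 4 from row 2; 4 starts row 3. P = [[1, 5, 6], [2, 7], [4]], Q = [[1, 2, 4], [3, 5], [6]].
Insert 3: 3 bumps 5 from row 1; 5 bumps 7 from row 2; 7 appends to row 3. P = [[1, 3, 6], [2, 5], [4, 7]], Q = [[1, 2, 4], [3, 5], [6, 7]].

So P = [[1, 3, 6], [2, 5], [4, 7]], Q = [[1, 2, 4], [3, 5], [6, 7]].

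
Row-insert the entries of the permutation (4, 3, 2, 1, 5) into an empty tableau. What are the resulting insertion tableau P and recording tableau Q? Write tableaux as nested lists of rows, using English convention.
Insert each entry of the permutation into P by Schensted row insertion, recording in Q the position of each new cell.

Insert 4: appended to row 1. P = [[4]], Q = [[1]].
Insert 3: 3 bumps 4 from row 1; 4 starts row 2. P = [[3], [4]], Q = [[1], [2]].
Insert 2: 2 bumps 3 from row 1; 3 bumps 4 from row 2; 4 starts row 3. P = [[2], [3], [4]], Q = [[1], [2], [3]].
Insert 1: 1 bumps 2 from row 1; 2 bumps 3 from row 2; 3 bumps 4 from row 3; 4 starts row 4. P = [[1], [2], [3], [4]], Q = [[1], [2], [3], [4]].
Insert 5: appended to row 1. P = [[1, 5], [2], [3], [4]], Q = [[1, 5], [2], [3], [4]].

So P = [[1, 5], [2], [3], [4]], Q = [[1, 5], [2], [3], [4]].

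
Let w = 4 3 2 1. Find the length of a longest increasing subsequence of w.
1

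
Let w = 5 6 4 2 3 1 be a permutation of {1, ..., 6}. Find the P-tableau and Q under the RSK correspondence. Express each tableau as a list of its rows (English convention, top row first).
Insert each entry of the permutation into P by Schensted row insertion, recording in Q the position of each new cell.

Insert 5: appended to row 1. P = [[5]].
Insert 6: appended to row 1. P = [[5, 6]].
Insert 4: 4 bumps 5 from row 1; 5 starts row 2. P = [[4, 6], [5]].
Insert 2: 2 bumps 4 from row 1; 4 bumps 5 from row 2; 5 starts row 3. P = [[2, 6], [4], [5]].
Insert 3: 3 bumps 6 from row 1; 6 appends to row 2. P = [[2, 3], [4, 6], [5]].
Insert 1: 1 bumps 2 from row 1; 2 bumps 4 from row 2; 4 bumps 5 from row 3; 5 starts row 4. P = [[1, 3], [2, 6], [4], [5]].

So P = [[1, 3], [2, 6], [4], [5]], Q = [[1, 2], [3, 5], [4], [6]].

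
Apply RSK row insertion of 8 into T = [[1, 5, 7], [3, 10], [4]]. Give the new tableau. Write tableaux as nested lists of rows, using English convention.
8 is larger than every entry of row 1, so it is appended to row 1. The new tableau is [[1, 5, 7, 8], [3, 10], [4]].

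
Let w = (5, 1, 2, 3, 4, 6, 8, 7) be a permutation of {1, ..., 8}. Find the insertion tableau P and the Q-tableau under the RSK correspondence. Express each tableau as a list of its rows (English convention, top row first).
P = [[1, 2, 3, 4, 6, 7], [5, 8]], Q = [[1, 3, 4, 5, 6, 7], [2, 8]]

Insert each entry of the permutation into P by Schensted row insertion, recording in Q the position of each new cell.

Insert 5: appended to row 1. P = [[5]].
Insert 1: 1 bumps 5 from row 1; 5 starts row 2. P = [[1], [5]].
Insert 2: appended to row 1. P = [[1, 2], [5]].
Insert 3: appended to row 1. P = [[1, 2, 3], [5]].
Insert 4: appended to row 1. P = [[1, 2, 3, 4], [5]].
Insert 6: appended to row 1. P = [[1, 2, 3, 4, 6], [5]].
Insert 8: appended to row 1. P = [[1, 2, 3, 4, 6, 8], [5]].
Insert 7: 7 bumps 8 from row 1; 8 appends to row 2. P = [[1, 2, 3, 4, 6, 7], [5, 8]].

So P = [[1, 2, 3, 4, 6, 7], [5, 8]], Q = [[1, 3, 4, 5, 6, 7], [2, 8]].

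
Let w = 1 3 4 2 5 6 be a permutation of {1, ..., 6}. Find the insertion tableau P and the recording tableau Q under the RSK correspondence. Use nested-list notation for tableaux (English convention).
P = [[1, 2, 4, 5, 6], [3]], Q = [[1, 2, 3, 5, 6], [4]]

Insert each entry of the permutation into P by Schensted row insertion, recording in Q the position of each new cell.

Insert 1: appended to row 1. P = [[1]].
Insert 3: appended to row 1. P = [[1, 3]].
Insert 4: appended to row 1. P = [[1, 3, 4]].
Insert 2: 2 bumps 3 from row 1; 3 starts row 2. P = [[1, 2, 4], [3]].
Insert 5: appended to row 1. P = [[1, 2, 4, 5], [3]].
Insert 6: appended to row 1. P = [[1, 2, 4, 5, 6], [3]].

So P = [[1, 2, 4, 5, 6], [3]], Q = [[1, 2, 3, 5, 6], [4]].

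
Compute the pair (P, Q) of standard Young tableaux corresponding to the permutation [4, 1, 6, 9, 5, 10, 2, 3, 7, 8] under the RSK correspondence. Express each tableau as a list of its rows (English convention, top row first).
Insert each entry of the permutation into P by Schensted row insertion, recording in Q the position of each new cell.

Insert 4: appended to row 1. P = [[4]].
Insert 1: 1 bumps 4 from row 1; 4 starts row 2. P = [[1], [4]].
Insert 6: appended to row 1. P = [[1, 6], [4]].
Insert 9: appended to row 1. P = [[1, 6, 9], [4]].
Insert 5: 5 bumps 6 from row 1; 6 appends to row 2. P = [[1, 5, 9], [4, 6]].
Insert 10: appended to row 1. P = [[1, 5, 9, 10], [4, 6]].
Insert 2: 2 bumps 5 from row 1; 5 bumps 6 from row 2; 6 starts row 3. P = [[1, 2, 9, 10], [4, 5], [6]].
Insert 3: 3 bumps 9 from row 1; 9 appends to row 2. P = [[1, 2, 3, 10], [4, 5, 9], [6]].
Insert 7: 7 bumps 10 from row 1; 10 appends to row 2. P = [[1, 2, 3, 7], [4, 5, 9, 10], [6]].
Insert 8: appended to row 1. P = [[1, 2, 3, 7, 8], [4, 5, 9, 10], [6]].

So P = [[1, 2, 3, 7, 8], [4, 5, 9, 10], [6]], Q = [[1, 3, 4, 6, 10], [2, 5, 8, 9], [7]].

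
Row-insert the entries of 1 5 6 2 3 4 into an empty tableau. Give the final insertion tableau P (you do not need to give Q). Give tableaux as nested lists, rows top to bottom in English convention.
Insert 1: appended to row 1. P = [[1]].
Insert 5: appended to row 1. P = [[1, 5]].
Insert 6: appended to row 1. P = [[1, 5, 6]].
Insert 2: 2 bumps 5 from row 1; 5 starts row 2. P = [[1, 2, 6], [5]].
Insert 3: 3 bumps 6 from row 1; 6 appends to row 2. P = [[1, 2, 3], [5, 6]].
Insert 4: appended to row 1. P = [[1, 2, 3, 4], [5, 6]].

So P = [[1, 2, 3, 4], [5, 6]].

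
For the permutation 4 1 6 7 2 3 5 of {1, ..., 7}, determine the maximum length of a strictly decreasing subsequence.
2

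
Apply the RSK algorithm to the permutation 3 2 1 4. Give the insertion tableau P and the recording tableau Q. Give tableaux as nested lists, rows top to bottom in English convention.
Insert each entry of the permutation into P by Schensted row insertion, recording in Q the position of each new cell.

Insert 3: appended to row 1. P = [[3]].
Insert 2: 2 bumps 3 from row 1; 3 starts row 2. P = [[2], [3]].
Insert 1: 1 bumps 2 from row 1; 2 bumps 3 from row 2; 3 starts row 3. P = [[1], [2], [3]].
Insert 4: appended to row 1. P = [[1, 4], [2], [3]].

So P = [[1, 4], [2], [3]], Q = [[1, 4], [2], [3]].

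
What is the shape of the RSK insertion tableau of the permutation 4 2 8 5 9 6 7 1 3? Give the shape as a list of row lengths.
RSK row insertion gives P = [[1, 3, 6, 7], [2, 5, 9], [4, 8]], which has shape [4, 3, 2].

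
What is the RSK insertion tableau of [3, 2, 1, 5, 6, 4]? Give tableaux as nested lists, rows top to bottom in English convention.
Insert 3: appended to row 1. P = [[3]].
Insert 2: 2 bumps 3 from row 1; 3 starts row 2. P = [[2], [3]].
Insert 1: 1 bumps 2 from row 1; 2 bumps 3 from row 2; 3 starts row 3. P = [[1], [2], [3]].
Insert 5: appended to row 1. P = [[1, 5], [2], [3]].
Insert 6: appended to row 1. P = [[1, 5, 6], [2], [3]].
Insert 4: 4 bumps 5 from row 1; 5 appends to row 2. P = [[1, 4, 6], [2, 5], [3]].

So P = [[1, 4, 6], [2, 5], [3]].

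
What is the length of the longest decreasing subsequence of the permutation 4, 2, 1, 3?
3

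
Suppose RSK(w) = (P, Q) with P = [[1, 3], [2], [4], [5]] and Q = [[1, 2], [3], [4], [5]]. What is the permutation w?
Reverse RSK: for i = n, n-1, ..., 1, locate i in Q, remove the corresponding corner cell from P, and reverse-bump its entry up through P; the value ejected from row 1 is w(i).

So w = 2 5 4 3 1.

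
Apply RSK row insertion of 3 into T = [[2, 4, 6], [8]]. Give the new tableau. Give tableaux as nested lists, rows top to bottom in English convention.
[[2, 3, 6], [4], [8]]

In row 1, 3 replaces 4 (the leftmost entry greater than 3); 4 is bumped to row 2. In row 2, 4 replaces 8 (the leftmost entry greater than 4); 8 is bumped to row 3. 8 starts a new row 3. The new tableau is [[2, 3, 6], [4], [8]].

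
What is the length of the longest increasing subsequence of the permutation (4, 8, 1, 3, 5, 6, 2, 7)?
5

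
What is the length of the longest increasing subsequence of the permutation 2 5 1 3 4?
3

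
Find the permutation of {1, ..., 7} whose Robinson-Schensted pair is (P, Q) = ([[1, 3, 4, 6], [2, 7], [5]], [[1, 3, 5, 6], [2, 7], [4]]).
Reverse RSK: for i = n, n-1, ..., 1, locate i in Q, remove the corresponding corner cell from P, and reverse-bump its entry up through P; the value ejected from row 1 is w(i).

So w = 5 2 3 1 4 7 6.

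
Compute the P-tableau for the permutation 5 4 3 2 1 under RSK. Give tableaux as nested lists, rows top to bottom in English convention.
Insert 5: appended to row 1. P = [[5]].
Insert 4: 4 bumps 5 from row 1; 5 starts row 2. P = [[4], [5]].
Insert 3: 3 bumps 4 from row 1; 4 bumps 5 from row 2; 5 starts row 3. P = [[3], [4], [5]].
Insert 2: 2 bumps 3 from row 1; 3 bumps 4 from row 2; 4 bumps 5 from row 3; 5 starts row 4. P = [[2], [3], [4], [5]].
Insert 1: 1 bumps 2 from row 1; 2 bumps 3 from row 2; 3 bumps 4 from row 3; 4 bumps 5 from row 4; 5 starts row 5. P = [[1], [2], [3], [4], [5]].

So P = [[1], [2], [3], [4], [5]].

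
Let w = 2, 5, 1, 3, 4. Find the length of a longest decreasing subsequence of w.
2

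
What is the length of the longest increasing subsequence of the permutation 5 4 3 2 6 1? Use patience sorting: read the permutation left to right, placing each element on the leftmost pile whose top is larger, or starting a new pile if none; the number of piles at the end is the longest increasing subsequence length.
5: new pile. tops = [5]
4: onto pile 1 (replacing 5). tops = [4]
3: onto pile 1 (replacing 4). tops = [3]
2: onto pile 1 (replacing 3). tops = [2]
6: new pile. tops = [2, 6]
1: onto pile 1 (replacing 2). tops = [1, 6]

2 piles, so the longest increasing subsequence has length 2.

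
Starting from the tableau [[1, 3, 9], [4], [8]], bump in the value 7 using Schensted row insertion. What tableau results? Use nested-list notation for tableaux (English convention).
In row 1, 7 replaces 9 (the leftmost entry greater than 7); 9 is bumped to row 2. 9 is appended to row 2. The new tableau is [[1, 3, 7], [4, 9], [8]].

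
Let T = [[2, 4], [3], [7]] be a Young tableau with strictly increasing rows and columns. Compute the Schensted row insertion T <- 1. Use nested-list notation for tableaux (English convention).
[[1, 4], [2], [3], [7]]

In row 1, 1 replaces 2 (the leftmost entry greater than 1); 2 is bumped to row 2. In row 2, 2 replaces 3 (the leftmost entry greater than 2); 3 is bumped to row 3. In row 3, 3 replaces 7 (the leftmost entry greater than 3); 7 is bumped to row 4. 7 starts a new row 4. The new tableau is [[1, 4], [2], [3], [7]].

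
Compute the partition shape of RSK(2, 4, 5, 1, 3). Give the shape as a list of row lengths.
Row-insert each entry into an empty tableau.

After inserting 2: P = [[2]].
After inserting 4: P = [[2, 4]].
After inserting 5: P = [[2, 4, 5]].
After inserting 1: P = [[1, 4, 5], [2]].
After inserting 3: P = [[1, 3, 5], [2, 4]].

The final insertion tableau P = [[1, 3, 5], [2, 4]] has shape [3, 2].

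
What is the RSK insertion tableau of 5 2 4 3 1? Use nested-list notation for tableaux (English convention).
Insert 5: appended to row 1. P = [[5]].
Insert 2: 2 bumps 5 from row 1; 5 starts row 2. P = [[2], [5]].
Insert 4: appended to row 1. P = [[2, 4], [5]].
Insert 3: 3 bumps 4 from row 1; 4 bumps 5 from row 2; 5 starts row 3. P = [[2, 3], [4], [5]].
Insert 1: 1 bumps 2 from row 1; 2 bumps 4 from row 2; 4 bumps 5 from row 3; 5 starts row 4. P = [[1, 3], [2], [4], [5]].

So P = [[1, 3], [2], [4], [5]].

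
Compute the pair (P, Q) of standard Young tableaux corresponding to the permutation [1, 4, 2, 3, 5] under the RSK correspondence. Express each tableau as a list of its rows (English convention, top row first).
P = [[1, 2, 3, 5], [4]], Q = [[1, 2, 4, 5], [3]]

Insert each entry of the permutation into P by Schensted row insertion, recording in Q the position of each new cell.

Insert 1: appended to row 1. P = [[1]].
Insert 4: appended to row 1. P = [[1, 4]].
Insert 2: 2 bumps 4 from row 1; 4 starts row 2. P = [[1, 2], [4]].
Insert 3: appended to row 1. P = [[1, 2, 3], [4]].
Insert 5: appended to row 1. P = [[1, 2, 3, 5], [4]].

So P = [[1, 2, 3, 5], [4]], Q = [[1, 2, 4, 5], [3]].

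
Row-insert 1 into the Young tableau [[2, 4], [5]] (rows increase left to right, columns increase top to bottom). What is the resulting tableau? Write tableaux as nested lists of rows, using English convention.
[[1, 4], [2], [5]]

In row 1, 1 replaces 2 (the leftmost entry greater than 1); 2 is bumped to row 2. In row 2, 2 replaces 5 (the leftmost entry greater than 2); 5 is bumped to row 3. 5 starts a new row 3. The new tableau is [[1, 4], [2], [5]].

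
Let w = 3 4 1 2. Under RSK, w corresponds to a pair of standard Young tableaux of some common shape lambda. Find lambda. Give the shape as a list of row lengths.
Row-insert each entry into an empty tableau.

After inserting 3: P = [[3]].
After inserting 4: P = [[3, 4]].
After inserting 1: P = [[1, 4], [3]].
After inserting 2: P = [[1, 2], [3, 4]].

The final insertion tableau P = [[1, 2], [3, 4]] has shape [2, 2].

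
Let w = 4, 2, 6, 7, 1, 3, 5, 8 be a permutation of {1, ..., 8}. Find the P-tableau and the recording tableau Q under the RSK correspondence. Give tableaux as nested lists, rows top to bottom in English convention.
P = [[1, 3, 5, 8], [2, 6, 7], [4]], Q = [[1, 3, 4, 8], [2, 6, 7], [5]]

Insert each entry of the permutation into P by Schensted row insertion, recording in Q the position of each new cell.

Insert 4: appended to row 1. P = [[4]].
Insert 2: 2 bumps 4 from row 1; 4 starts row 2. P = [[2], [4]].
Insert 6: appended to row 1. P = [[2, 6], [4]].
Insert 7: appended to row 1. P = [[2, 6, 7], [4]].
Insert 1: 1 bumps 2 from row 1; 2 bumps 4 from row 2; 4 starts row 3. P = [[1, 6, 7], [2], [4]].
Insert 3: 3 bumps 6 from row 1; 6 appends to row 2. P = [[1, 3, 7], [2, 6], [4]].
Insert 5: 5 bumps 7 from row 1; 7 appends to row 2. P = [[1, 3, 5], [2, 6, 7], [4]].
Insert 8: appended to row 1. P = [[1, 3, 5, 8], [2, 6, 7], [4]].

So P = [[1, 3, 5, 8], [2, 6, 7], [4]], Q = [[1, 3, 4, 8], [2, 6, 7], [5]].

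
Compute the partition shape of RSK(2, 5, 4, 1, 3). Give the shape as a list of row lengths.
RSK row insertion gives P = [[1, 3], [2, 4], [5]], which has shape [2, 2, 1].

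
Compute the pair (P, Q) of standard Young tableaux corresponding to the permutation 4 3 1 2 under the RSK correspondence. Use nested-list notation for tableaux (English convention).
Insert each entry of the permutation into P by Schensted row insertion, recording in Q the position of each new cell.

Insert 4: appended to row 1. P = [[4]].
Insert 3: 3 bumps 4 from row 1; 4 starts row 2. P = [[3], [4]].
Insert 1: 1 bumps 3 from row 1; 3 bumps 4 from row 2; 4 starts row 3. P = [[1], [3], [4]].
Insert 2: appended to row 1. P = [[1, 2], [3], [4]].

So P = [[1, 2], [3], [4]], Q = [[1, 4], [2], [3]].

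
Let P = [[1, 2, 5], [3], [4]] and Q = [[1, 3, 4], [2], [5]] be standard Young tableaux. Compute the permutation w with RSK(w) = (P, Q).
4 1 3 5 2

Reverse the RSK construction: for i from n down to 1, find the cell of Q containing i, remove the entry at that cell from P, and reverse-bump it up through P; the value ejected from row 1 is w(i).

Step i=5: Q has 5 at row 3, column 1; remove 4 from row 3 of P and reverse-bump: 4 enters row 2 and ejects 3; 3 enters row 1 and ejects 2. So w(5) = 2. P is now [[1, 3, 5], [4]].
Step i=4: Q has 4 at row 1, column 3; remove that cell from P, ejecting 5. So w(4) = 5. P is now [[1, 3], [4]].
Step i=3: Q has 3 at row 1, column 2; remove that cell from P, ejecting 3. So w(3) = 3. P is now [[1], [4]].
Step i=2: Q has 2 at row 2, column 1; remove 4 from row 2 of P and reverse-bump: 4 enters row 1 and ejects 1. So w(2) = 1. P is now [[4]].
Step i=1: Q has 1 at row 1, column 1; remove that cell from P, ejecting 4. So w(1) = 4. P is now [].

So w = 4 1 3 5 2.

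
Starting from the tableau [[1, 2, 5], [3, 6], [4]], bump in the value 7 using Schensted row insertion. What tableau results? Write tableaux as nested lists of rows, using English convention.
7 is larger than every entry of row 1, so it is appended to row 1. The new tableau is [[1, 2, 5, 7], [3, 6], [4]].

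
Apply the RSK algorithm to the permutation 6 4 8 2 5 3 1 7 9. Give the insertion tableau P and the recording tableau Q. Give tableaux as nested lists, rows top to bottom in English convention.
Insert each entry of the permutation into P by Schensted row insertion, recording in Q the position of each new cell.

After inserting 6: P = [[6]].
After inserting 4: P = [[4], [6]].
After inserting 8: P = [[4, 8], [6]].
After inserting 2: P = [[2, 8], [4], [6]].
After inserting 5: P = [[2, 5], [4, 8], [6]].
After inserting 3: P = [[2, 3], [4, 5], [6, 8]].
After inserting 1: P = [[1, 3], [2, 5], [4, 8], [6]].
After inserting 7: P = [[1, 3, 7], [2, 5], [4, 8], [6]].
After inserting 9: P = [[1, 3, 7, 9], [2, 5], [4, 8], [6]].

So P = [[1, 3, 7, 9], [2, 5], [4, 8], [6]], Q = [[1, 3, 8, 9], [2, 5], [4, 6], [7]].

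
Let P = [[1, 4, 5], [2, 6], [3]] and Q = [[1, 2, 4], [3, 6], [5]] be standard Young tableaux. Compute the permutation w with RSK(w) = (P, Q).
3 4 2 6 1 5

Reverse the RSK construction: for i from n down to 1, find the cell of Q containing i, remove the entry at that cell from P, and reverse-bump it up through P; the value ejected from row 1 is w(i).

Step i=6: Q has 6 at row 2, column 2; remove 6 from row 2 of P and reverse-bump: 6 enters row 1 and ejects 5. So w(6) = 5. P is now [[1, 4, 6], [2], [3]].
Step i=5: Q has 5 at row 3, column 1; remove 3 from row 3 of P and reverse-bump: 3 enters row 2 and ejects 2; 2 enters row 1 and ejects 1. So w(5) = 1. P is now [[2, 4, 6], [3]].
Step i=4: Q has 4 at row 1, column 3; remove that cell from P, ejecting 6. So w(4) = 6. P is now [[2, 4], [3]].
Step i=3: Q has 3 at row 2, column 1; remove 3 from row 2 of P and reverse-bump: 3 enters row 1 and ejects 2. So w(3) = 2. P is now [[3, 4]].
Step i=2: Q has 2 at row 1, column 2; remove that cell from P, ejecting 4. So w(2) = 4. P is now [[3]].
Step i=1: Q has 1 at row 1, column 1; remove that cell from P, ejecting 3. So w(1) = 3. P is now [].

So w = 3 4 2 6 1 5.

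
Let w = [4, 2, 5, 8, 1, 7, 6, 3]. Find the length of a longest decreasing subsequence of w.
4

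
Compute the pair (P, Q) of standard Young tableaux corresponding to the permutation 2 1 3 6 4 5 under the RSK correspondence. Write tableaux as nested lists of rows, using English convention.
P = [[1, 3, 4, 5], [2, 6]], Q = [[1, 3, 4, 6], [2, 5]]

Insert each entry of the permutation into P by Schensted row insertion, recording in Q the position of each new cell.

Insert 2: appended to row 1. P = [[2]].
Insert 1: 1 bumps 2 from row 1; 2 starts row 2. P = [[1], [2]].
Insert 3: appended to row 1. P = [[1, 3], [2]].
Insert 6: appended to row 1. P = [[1, 3, 6], [2]].
Insert 4: 4 bumps 6 from row 1; 6 appends to row 2. P = [[1, 3, 4], [2, 6]].
Insert 5: appended to row 1. P = [[1, 3, 4, 5], [2, 6]].

So P = [[1, 3, 4, 5], [2, 6]], Q = [[1, 3, 4, 6], [2, 5]].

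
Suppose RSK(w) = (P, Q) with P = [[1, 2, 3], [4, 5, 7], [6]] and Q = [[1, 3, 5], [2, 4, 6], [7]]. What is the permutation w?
Reverse the RSK construction: for i from n down to 1, find the cell of Q containing i, remove the entry at that cell from P, and reverse-bump it up through P; the value ejected from row 1 is w(i).

Step i=7: Q has 7 at row 3, column 1; remove 6 from row 3 of P and reverse-bump: 6 enters row 2 and ejects 5; 5 enters row 1 and ejects 3. So w(7) = 3. P is now [[1, 2, 5], [4, 6, 7]].
Step i=6: Q has 6 at row 2, column 3; remove 7 from row 2 of P and reverse-bump: 7 enters row 1 and ejects 5. So w(6) = 5. P is now [[1, 2, 7], [4, 6]].
Step i=5: Q has 5 at row 1, column 3; remove that cell from P, ejecting 7. So w(5) = 7. P is now [[1, 2], [4, 6]].
Step i=4: Q has 4 at row 2, column 2; remove 6 from row 2 of P and reverse-bump: 6 enters row 1 and ejects 2. So w(4) = 2. P is now [[1, 6], [4]].
Step i=3: Q has 3 at row 1, column 2; remove that cell from P, ejecting 6. So w(3) = 6. P is now [[1], [4]].
Step i=2: Q has 2 at row 2, column 1; remove 4 from row 2 of P and reverse-bump: 4 enters row 1 and ejects 1. So w(2) = 1. P is now [[4]].
Step i=1: Q has 1 at row 1, column 1; remove that cell from P, ejecting 4. So w(1) = 4. P is now [].

So w = 4 1 6 2 7 5 3.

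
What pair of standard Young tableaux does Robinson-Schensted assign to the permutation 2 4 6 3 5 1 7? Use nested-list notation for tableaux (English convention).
P = [[1, 3, 5, 7], [2, 6], [4]], Q = [[1, 2, 3, 7], [4, 5], [6]]

Insert each entry of the permutation into P by Schensted row insertion, recording in Q the position of each new cell.

Insert 2: appended to row 1. P = [[2]].
Insert 4: appended to row 1. P = [[2, 4]].
Insert 6: appended to row 1. P = [[2, 4, 6]].
Insert 3: 3 bumps 4 from row 1; 4 starts row 2. P = [[2, 3, 6], [4]].
Insert 5: 5 bumps 6 from row 1; 6 appends to row 2. P = [[2, 3, 5], [4, 6]].
Insert 1: 1 bumps 2 from row 1; 2 bumps 4 from row 2; 4 starts row 3. P = [[1, 3, 5], [2, 6], [4]].
Insert 7: appended to row 1. P = [[1, 3, 5, 7], [2, 6], [4]].

So P = [[1, 3, 5, 7], [2, 6], [4]], Q = [[1, 2, 3, 7], [4, 5], [6]].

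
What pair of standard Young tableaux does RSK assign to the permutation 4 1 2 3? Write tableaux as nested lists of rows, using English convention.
P = [[1, 2, 3], [4]], Q = [[1, 3, 4], [2]]

Insert each entry of the permutation into P by Schensted row insertion, recording in Q the position of each new cell.

Insert 4: appended to row 1. P = [[4]].
Insert 1: 1 bumps 4 from row 1; 4 starts row 2. P = [[1], [4]].
Insert 2: appended to row 1. P = [[1, 2], [4]].
Insert 3: appended to row 1. P = [[1, 2, 3], [4]].

So P = [[1, 2, 3], [4]], Q = [[1, 3, 4], [2]].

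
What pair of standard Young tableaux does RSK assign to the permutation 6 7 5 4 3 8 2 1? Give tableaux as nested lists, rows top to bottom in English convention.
Insert each entry of the permutation into P by Schensted row insertion, recording in Q the position of each new cell.

Insert 6: appended to row 1. P = [[6]], Q = [[1]].
Insert 7: appended to row 1. P = [[6, 7]], Q = [[1, 2]].
Insert 5: 5 bumps 6 from row 1; 6 starts row 2. P = [[5, 7], [6]], Q = [[1, 2], [3]].
Insert 4: 4 bumps 5 from row 1; 5 bumps 6 from row 2; 6 starts row 3. P = [[4, 7], [5], [6]], Q = [[1, 2], [3], [4]].
Insert 3: 3 bumps 4 from row 1; 4 bumps 5 from row 2; 5 bumps 6 from row 3; 6 starts row 4. P = [[3, 7], [4], [5], [6]], Q = [[1, 2], [3], [4], [5]].
Insert 8: appended to row 1. P = [[3, 7, 8], [4], [5], [6]], Q = [[1, 2, 6], [3], [4], [5]].
Insert 2: 2 bumps 3 from row 1; 3 bumps 4 from row 2; 4 bumps 5 from row 3; 5 bumps 6 from row 4; 6 starts row 5. P = [[2, 7, 8], [3], [4], [5], [6]], Q = [[1, 2, 6], [3], [4], [5], [7]].
Insert 1: 1 bumps 2 from row 1; 2 bumps 3 from row 2; 3 bumps 4 from row 3; 4 bumps 5 from row 4; 5 bumps 6 from row 5; 6 starts row 6. P = [[1, 7, 8], [2], [3], [4], [5], [6]], Q = [[1, 2, 6], [3], [4], [5], [7], [8]].

So P = [[1, 7, 8], [2], [3], [4], [5], [6]], Q = [[1, 2, 6], [3], [4], [5], [7], [8]].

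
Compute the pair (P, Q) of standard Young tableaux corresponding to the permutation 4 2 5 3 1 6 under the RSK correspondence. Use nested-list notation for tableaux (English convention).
Insert each entry of the permutation into P by Schensted row insertion, recording in Q the position of each new cell.

After inserting 4: P = [[4]].
After inserting 2: P = [[2], [4]].
After inserting 5: P = [[2, 5], [4]].
After inserting 3: P = [[2, 3], [4, 5]].
After inserting 1: P = [[1, 3], [2, 5], [4]].
After inserting 6: P = [[1, 3, 6], [2, 5], [4]].

So P = [[1, 3, 6], [2, 5], [4]], Q = [[1, 3, 6], [2, 4], [5]].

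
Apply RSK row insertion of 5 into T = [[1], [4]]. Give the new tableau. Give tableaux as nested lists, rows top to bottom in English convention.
5 is larger than every entry of row 1, so it is appended to row 1. The new tableau is [[1, 5], [4]].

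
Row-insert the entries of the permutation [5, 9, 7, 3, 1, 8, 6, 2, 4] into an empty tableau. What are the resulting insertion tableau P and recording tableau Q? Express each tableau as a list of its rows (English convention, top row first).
Insert each entry of the permutation into P by Schensted row insertion, recording in Q the position of each new cell.

Insert 5: appended to row 1. P = [[5]], Q = [[1]].
Insert 9: appended to row 1. P = [[5, 9]], Q = [[1, 2]].
Insert 7: 7 bumps 9 from row 1; 9 starts row 2. P = [[5, 7], [9]], Q = [[1, 2], [3]].
Insert 3: 3 bumps 5 from row 1; 5 bumps 9 from row 2; 9 starts row 3. P = [[3, 7], [5], [9]], Q = [[1, 2], [3], [4]].
Insert 1: 1 bumps 3 from row 1; 3 bumps 5 from row 2; 5 bumps 9 from row 3; 9 starts row 4. P = [[1, 7], [3], [5], [9]], Q = [[1, 2], [3], [4], [5]].
Insert 8: appended to row 1. P = [[1, 7, 8], [3], [5], [9]], Q = [[1, 2, 6], [3], [4], [5]].
Insert 6: 6 bumps 7 from row 1; 7 appends to row 2. P = [[1, 6, 8], [3, 7], [5], [9]], Q = [[1, 2, 6], [3, 7], [4], [5]].
Insert 2: 2 bumps 6 from row 1; 6 bumps 7 from row 2; 7 appends to row 3. P = [[1, 2, 8], [3, 6], [5, 7], [9]], Q = [[1, 2, 6], [3, 7], [4, 8], [5]].
Insert 4: 4 bumps 8 from row 1; 8 appends to row 2. P = [[1, 2, 4], [3, 6, 8], [5, 7], [9]], Q = [[1, 2, 6], [3, 7, 9], [4, 8], [5]].

So P = [[1, 2, 4], [3, 6, 8], [5, 7], [9]], Q = [[1, 2, 6], [3, 7, 9], [4, 8], [5]].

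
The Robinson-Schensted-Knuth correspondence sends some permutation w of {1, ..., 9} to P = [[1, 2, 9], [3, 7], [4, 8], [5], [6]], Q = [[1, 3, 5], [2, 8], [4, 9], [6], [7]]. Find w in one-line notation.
Reverse the RSK construction: for i from n down to 1, find the cell of Q containing i, remove the entry at that cell from P, and reverse-bump it up through P; the value ejected from row 1 is w(i).

Step i=9: Q has 9 at row 3, column 2; remove 8 from row 3 of P and reverse-bump: 8 enters row 2 and ejects 7; 7 enters row 1 and ejects 2. So w(9) = 2. P is now [[1, 7, 9], [3, 8], [4], [5], [6]].
Step i=8: Q has 8 at row 2, column 2; remove 8 from row 2 of P and reverse-bump: 8 enters row 1 and ejects 7. So w(8) = 7. P is now [[1, 8, 9], [3], [4], [5], [6]].
Step i=7: Q has 7 at row 5, column 1; remove 6 from row 5 of P and reverse-bump: 6 enters row 4 and ejects 5; 5 enters row 3 and ejects 4; 4 enters row 2 and ejects 3; 3 enters row 1 and ejects 1. So w(7) = 1. P is now [[3, 8, 9], [4], [5], [6]].
Step i=6: Q has 6 at row 4, column 1; remove 6 from row 4 of P and reverse-bump: 6 enters row 3 and ejects 5; 5 enters row 2 and ejects 4; 4 enters row 1 and ejects 3. So w(6) = 3. P is now [[4, 8, 9], [5], [6]].
Step i=5: Q has 5 at row 1, column 3; remove that cell from P, ejecting 9. So w(5) = 9. P is now [[4, 8], [5], [6]].
Step i=4: Q has 4 at row 3, column 1; remove 6 from row 3 of P and reverse-bump: 6 enters row 2 and ejects 5; 5 enters row 1 and ejects 4. So w(4) = 4. P is now [[5, 8], [6]].
Step i=3: Q has 3 at row 1, column 2; remove that cell from P, ejecting 8. So w(3) = 8. P is now [[5], [6]].
Step i=2: Q has 2 at row 2, column 1; remove 6 from row 2 of P and reverse-bump: 6 enters row 1 and ejects 5. So w(2) = 5. P is now [[6]].
Step i=1: Q has 1 at row 1, column 1; remove that cell from P, ejecting 6. So w(1) = 6. P is now [].

So w = 6 5 8 4 9 3 1 7 2.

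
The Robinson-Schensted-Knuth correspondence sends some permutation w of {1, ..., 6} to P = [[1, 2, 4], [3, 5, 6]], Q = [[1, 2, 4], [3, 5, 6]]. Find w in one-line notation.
Reverse the RSK construction: for i from n down to 1, find the cell of Q containing i, remove the entry at that cell from P, and reverse-bump it up through P; the value ejected from row 1 is w(i).

Step i=6: Q has 6 at row 2, column 3; remove 6 from row 2 of P and reverse-bump: 6 enters row 1 and ejects 4. So w(6) = 4. P is now [[1, 2, 6], [3, 5]].
Step i=5: Q has 5 at row 2, column 2; remove 5 from row 2 of P and reverse-bump: 5 enters row 1 and ejects 2. So w(5) = 2. P is now [[1, 5, 6], [3]].
Step i=4: Q has 4 at row 1, column 3; remove that cell from P, ejecting 6. So w(4) = 6. P is now [[1, 5], [3]].
Step i=3: Q has 3 at row 2, column 1; remove 3 from row 2 of P and reverse-bump: 3 enters row 1 and ejects 1. So w(3) = 1. P is now [[3, 5]].
Step i=2: Q has 2 at row 1, column 2; remove that cell from P, ejecting 5. So w(2) = 5. P is now [[3]].
Step i=1: Q has 1 at row 1, column 1; remove that cell from P, ejecting 3. So w(1) = 3. P is now [].

So w = 3 5 1 6 2 4.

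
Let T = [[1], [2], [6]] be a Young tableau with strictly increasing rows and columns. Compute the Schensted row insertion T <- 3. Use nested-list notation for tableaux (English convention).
[[1, 3], [2], [6]]

3 is larger than every entry of row 1, so it is appended to row 1. The new tableau is [[1, 3], [2], [6]].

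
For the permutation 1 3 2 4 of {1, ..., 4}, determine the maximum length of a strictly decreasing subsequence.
2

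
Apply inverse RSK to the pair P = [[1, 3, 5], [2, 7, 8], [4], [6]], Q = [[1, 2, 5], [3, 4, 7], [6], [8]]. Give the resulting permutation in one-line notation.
Reverse the RSK construction: for i from n down to 1, find the cell of Q containing i, remove the entry at that cell from P, and reverse-bump it up through P; the value ejected from row 1 is w(i).

Step i=8: Q has 8 at row 4, column 1; remove 6 from row 4 of P and reverse-bump: 6 enters row 3 and ejects 4; 4 enters row 2 and ejects 2; 2 enters row 1 and ejects 1. So w(8) = 1. P is now [[2, 3, 5], [4, 7, 8], [6]].
Step i=7: Q has 7 at row 2, column 3; remove 8 from row 2 of P and reverse-bump: 8 enters row 1 and ejects 5. So w(7) = 5. P is now [[2, 3, 8], [4, 7], [6]].
Step i=6: Q has 6 at row 3, column 1; remove 6 from row 3 of P and reverse-bump: 6 enters row 2 and ejects 4; 4 enters row 1 and ejects 3. So w(6) = 3. P is now [[2, 4, 8], [6, 7]].
Step i=5: Q has 5 at row 1, column 3; remove that cell from P, ejecting 8. So w(5) = 8. P is now [[2, 4], [6, 7]].
Step i=4: Q has 4 at row 2, column 2; remove 7 from row 2 of P and reverse-bump: 7 enters row 1 and ejects 4. So w(4) = 4. P is now [[2, 7], [6]].
Step i=3: Q has 3 at row 2, column 1; remove 6 from row 2 of P and reverse-bump: 6 enters row 1 and ejects 2. So w(3) = 2. P is now [[6, 7]].
Step i=2: Q has 2 at row 1, column 2; remove that cell from P, ejecting 7. So w(2) = 7. P is now [[6]].
Step i=1: Q has 1 at row 1, column 1; remove that cell from P, ejecting 6. So w(1) = 6. P is now [].

So w = 6 7 2 4 8 3 5 1.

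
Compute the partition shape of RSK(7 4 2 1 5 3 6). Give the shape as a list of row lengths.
[3, 2, 1, 1]

Row-insert each entry into an empty tableau.

After inserting 7: P = [[7]].
After inserting 4: P = [[4], [7]].
After inserting 2: P = [[2], [4], [7]].
After inserting 1: P = [[1], [2], [4], [7]].
After inserting 5: P = [[1, 5], [2], [4], [7]].
After inserting 3: P = [[1, 3], [2, 5], [4], [7]].
After inserting 6: P = [[1, 3, 6], [2, 5], [4], [7]].

The final insertion tableau P = [[1, 3, 6], [2, 5], [4], [7]] has shape [3, 2, 1, 1].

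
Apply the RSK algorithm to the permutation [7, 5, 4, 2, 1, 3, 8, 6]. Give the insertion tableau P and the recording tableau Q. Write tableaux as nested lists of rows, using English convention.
Insert each entry of the permutation into P by Schensted row insertion, recording in Q the position of each new cell.

Insert 7: appended to row 1. P = [[7]].
Insert 5: 5 bumps 7 from row 1; 7 starts row 2. P = [[5], [7]].
Insert 4: 4 bumps 5 from row 1; 5 bumps 7 from row 2; 7 starts row 3. P = [[4], [5], [7]].
Insert 2: 2 bumps 4 from row 1; 4 bumps 5 from row 2; 5 bumps 7 from row 3; 7 starts row 4. P = [[2], [4], [5], [7]].
Insert 1: 1 bumps 2 from row 1; 2 bumps 4 from row 2; 4 bumps 5 from row 3; 5 bumps 7 from row 4; 7 starts row 5. P = [[1], [2], [4], [5], [7]].
Insert 3: appended to row 1. P = [[1, 3], [2], [4], [5], [7]].
Insert 8: appended to row 1. P = [[1, 3, 8], [2], [4], [5], [7]].
Insert 6: 6 bumps 8 from row 1; 8 appends to row 2. P = [[1, 3, 6], [2, 8], [4], [5], [7]].

So P = [[1, 3, 6], [2, 8], [4], [5], [7]], Q = [[1, 6, 7], [2, 8], [3], [4], [5]].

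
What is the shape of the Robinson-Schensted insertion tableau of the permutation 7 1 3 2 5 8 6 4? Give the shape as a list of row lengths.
[4, 2, 2]

Row-insert each entry into an empty tableau.

After inserting 7: P = [[7]].
After inserting 1: P = [[1], [7]].
After inserting 3: P = [[1, 3], [7]].
After inserting 2: P = [[1, 2], [3], [7]].
After inserting 5: P = [[1, 2, 5], [3], [7]].
After inserting 8: P = [[1, 2, 5, 8], [3], [7]].
After inserting 6: P = [[1, 2, 5, 6], [3, 8], [7]].
After inserting 4: P = [[1, 2, 4, 6], [3, 5], [7, 8]].

The final insertion tableau P = [[1, 2, 4, 6], [3, 5], [7, 8]] has shape [4, 2, 2].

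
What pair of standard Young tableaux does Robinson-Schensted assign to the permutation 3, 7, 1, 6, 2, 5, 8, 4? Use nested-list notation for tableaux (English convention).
Insert each entry of the permutation into P by Schensted row insertion, recording in Q the position of each new cell.

Insert 3: appended to row 1. P = [[3]].
Insert 7: appended to row 1. P = [[3, 7]].
Insert 1: 1 bumps 3 from row 1; 3 starts row 2. P = [[1, 7], [3]].
Insert 6: 6 bumps 7 from row 1; 7 appends to row 2. P = [[1, 6], [3, 7]].
Insert 2: 2 bumps 6 from row 1; 6 bumps 7 from row 2; 7 starts row 3. P = [[1, 2], [3, 6], [7]].
Insert 5: appended to row 1. P = [[1, 2, 5], [3, 6], [7]].
Insert 8: appended to row 1. P = [[1, 2, 5, 8], [3, 6], [7]].
Insert 4: 4 bumps 5 from row 1; 5 bumps 6 from row 2; 6 bumps 7 from row 3; 7 starts row 4. P = [[1, 2, 4, 8], [3, 5], [6], [7]].

So P = [[1, 2, 4, 8], [3, 5], [6], [7]], Q = [[1, 2, 6, 7], [3, 4], [5], [8]].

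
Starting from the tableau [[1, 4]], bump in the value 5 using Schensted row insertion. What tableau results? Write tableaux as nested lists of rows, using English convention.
[[1, 4, 5]]

5 is larger than every entry of row 1, so it is appended to row 1. The new tableau is [[1, 4, 5]].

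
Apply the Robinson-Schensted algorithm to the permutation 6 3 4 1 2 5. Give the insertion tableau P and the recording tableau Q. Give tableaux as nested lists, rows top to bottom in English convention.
P = [[1, 2, 5], [3, 4], [6]], Q = [[1, 3, 6], [2, 5], [4]]

Insert each entry of the permutation into P by Schensted row insertion, recording in Q the position of each new cell.

Insert 6: appended to row 1. P = [[6]].
Insert 3: 3 bumps 6 from row 1; 6 starts row 2. P = [[3], [6]].
Insert 4: appended to row 1. P = [[3, 4], [6]].
Insert 1: 1 bumps 3 from row 1; 3 bumps 6 from row 2; 6 starts row 3. P = [[1, 4], [3], [6]].
Insert 2: 2 bumps 4 from row 1; 4 appends to row 2. P = [[1, 2], [3, 4], [6]].
Insert 5: appended to row 1. P = [[1, 2, 5], [3, 4], [6]].

So P = [[1, 2, 5], [3, 4], [6]], Q = [[1, 3, 6], [2, 5], [4]].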